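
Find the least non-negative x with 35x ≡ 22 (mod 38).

35⁻¹ ≡ 25 (mod 38) because 35·25 = 875 = 23·38 + 1.
Multiplying both sides by 25: x ≡ 25·22 = 550 ≡ 18 (mod 38).

18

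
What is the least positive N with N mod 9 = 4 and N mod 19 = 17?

x ≡ 4 (mod 9) gives x ∈ {4, 13, 22, 31, 40, 49, 58, 67, …}.
The first of these with x mod 19 = 17 is 112.

112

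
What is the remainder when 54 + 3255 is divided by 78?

33

3255 mod 78 = 57 (since 41·78 = 3198).
(54 + 57) mod 78 = 33.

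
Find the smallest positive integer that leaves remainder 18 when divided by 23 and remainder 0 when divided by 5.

x ≡ 0 (mod 5) gives x ∈ {0, 5, 10, 15, 20, 25, 30, 35, …}.
The first of these with x mod 23 = 18 is 110.

110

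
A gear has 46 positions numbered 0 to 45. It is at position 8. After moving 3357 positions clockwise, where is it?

7

3357 − 72·46 = 45, so 3357 ≡ 45 (mod 46).
(8 + 45) mod 46 = 7.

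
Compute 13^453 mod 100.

53

By repeated squaring mod 100: 13^1≡13, 13^2≡69, 13^4≡61, 13^8≡21, 13^16≡41, 13^32≡81, 13^64≡61, 13^128≡21, 13^256≡41.
453 = 1 + 4 + 64 + 128 + 256, so 13^453 ≡ 13·61·61·21·41 ≡ 53 (mod 100).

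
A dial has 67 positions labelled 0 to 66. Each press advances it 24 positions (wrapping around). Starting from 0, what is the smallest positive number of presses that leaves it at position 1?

14

24·14 = 336 = 5·67 + 1, so 24⁻¹ ≡ 14 (mod 67).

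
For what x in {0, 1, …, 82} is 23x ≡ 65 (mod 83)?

The inverse of 23 mod 83 is 65 (since 23·65 = 1495 ≡ 1).
Multiplying both sides by 65: x ≡ 65·65 = 4225 ≡ 75 (mod 83).

75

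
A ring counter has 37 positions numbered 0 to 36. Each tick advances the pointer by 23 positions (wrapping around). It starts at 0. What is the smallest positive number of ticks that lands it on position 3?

The inverse of 23 mod 37 is 29 (since 23·29 = 667 ≡ 1).
Multiplying both sides by 29: x ≡ 29·3 = 87 ≡ 13 (mod 37).
Check: 23·13 = 299 = 8·37 + 3.

13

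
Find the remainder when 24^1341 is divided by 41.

17

By repeated squaring mod 41: 24^1≡24, 24^2≡2, 24^4≡4, 24^8≡16, 24^16≡10, 24^32≡18, 24^64≡37, 24^128≡16, 24^256≡10, 24^512≡18, 24^1024≡37.
1341 = 1 + 4 + 8 + 16 + 32 + 256 + 1024, so 24^1341 ≡ 24·4·16·10·18·10·37 ≡ 17 (mod 41).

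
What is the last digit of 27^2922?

The units digit of 27^n cycles with period 4: 7, 9, 3, 1, …
2922 leaves remainder 2 on division by 4, so 27^2922 ends in 9.

9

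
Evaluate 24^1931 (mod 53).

Square-and-reduce mod 53: 24^1≡24, 24^2≡46, 24^4≡49, 24^8≡16, 24^16≡44, 24^32≡28, 24^64≡42, 24^128≡15, 24^256≡13, 24^512≡10, 24^1024≡47.
Since 1931 = 1 + 2 + 8 + 128 + 256 + 512 + 1024 in binary, 24^1931 ≡ 24·46·16·15·13·10·47 ≡ 36 (mod 53).

36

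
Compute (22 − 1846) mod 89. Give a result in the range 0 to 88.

45

Dividing 1846 by 89 gives quotient 20 and remainder 66.
(22 − 66) mod 89 = 45.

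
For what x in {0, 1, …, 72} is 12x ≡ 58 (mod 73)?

The inverse of 12 mod 73 is 67 (since 12·67 = 804 ≡ 1).
So x ≡ 67·58 = 3886 ≡ 17 (mod 73).
Check: 12·17 = 204 = 2·73 + 58.

17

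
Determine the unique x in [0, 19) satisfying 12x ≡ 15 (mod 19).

6

12⁻¹ ≡ 8 (mod 19) because 12·8 = 96 = 5·19 + 1.
So x ≡ 8·15 = 120 ≡ 6 (mod 19).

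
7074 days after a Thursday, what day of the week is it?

7074 − 1010·7 = 4, so 7074 ≡ 4 (mod 7).
Thursday + 4 days → Monday.

Monday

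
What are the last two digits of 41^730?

01

Square-and-reduce mod 100: 41^1≡41, 41^2≡81, 41^4≡61, 41^8≡21, 41^16≡41, 41^32≡81, 41^64≡61, 41^128≡21, 41^256≡41, 41^512≡81.
Since 730 = 2 + 8 + 16 + 64 + 128 + 512 in binary, 41^730 ≡ 81·21·41·61·21·81 ≡ 1 (mod 100).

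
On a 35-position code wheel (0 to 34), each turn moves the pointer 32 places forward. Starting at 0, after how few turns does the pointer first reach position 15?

The inverse of 32 mod 35 is 23 (since 32·23 = 736 ≡ 1).
So x ≡ 23·15 = 345 ≡ 30 (mod 35).
Check: 32·30 = 960 = 27·35 + 15.

30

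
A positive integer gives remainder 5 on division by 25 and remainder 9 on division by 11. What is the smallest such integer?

Since 11·16 ≡ 1 (mod 25), take x = 9 + 11·((5−9)·16 mod 25) = 9 + 11·11 = 130.
Check: 130 mod 25 = 5, 130 mod 11 = 9.

130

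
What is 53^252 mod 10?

1

Last digits of 3^n: 3, 9, 7, 1 (period 4).
252 mod 4 = 0, so the last digit matches 3^4 = 1.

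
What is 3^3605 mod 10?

3

Last digits of 3^n: 3, 9, 7, 1 (period 4).
3605 mod 4 = 1, so the last digit matches 3^1 = 3.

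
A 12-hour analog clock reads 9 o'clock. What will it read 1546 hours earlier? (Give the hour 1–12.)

11

Dividing 1546 by 12 gives quotient 128 and remainder 10.
9 − 10 → 11 on a 12-hour dial.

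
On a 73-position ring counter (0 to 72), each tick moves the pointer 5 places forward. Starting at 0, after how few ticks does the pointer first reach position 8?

5⁻¹ ≡ 44 (mod 73) because 5·44 = 220 = 3·73 + 1.
Multiplying both sides by 44: x ≡ 44·8 = 352 ≡ 60 (mod 73).
Check: 5·60 = 300 = 4·73 + 8.

60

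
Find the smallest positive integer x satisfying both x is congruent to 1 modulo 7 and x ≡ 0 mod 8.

8

Since 8·1 ≡ 1 (mod 7), take x = 0 + 8·((1−0)·1 mod 7) = 0 + 8·1 = 8.
Check: 8 mod 7 = 1, 8 mod 8 = 0.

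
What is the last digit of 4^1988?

6

Last digits of 4^n: 4, 6 (period 2).
1988 leaves remainder 0 on division by 2, so 4^1988 ends in 6.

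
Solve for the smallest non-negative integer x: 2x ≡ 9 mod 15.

2⁻¹ ≡ 8 (mod 15) because 2·8 = 16 = 1·15 + 1.
Multiplying both sides by 8: x ≡ 8·9 = 72 ≡ 12 (mod 15).

12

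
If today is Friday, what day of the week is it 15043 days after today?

Friday

Dividing 15043 by 7 gives quotient 2149 and remainder 0.
Friday + 0 days → Friday.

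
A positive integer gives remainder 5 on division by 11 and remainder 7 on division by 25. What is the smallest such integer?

82

Since 25·4 ≡ 1 (mod 11), take x = 7 + 25·((5−7)·4 mod 11) = 7 + 25·3 = 82.
Check: 82 mod 11 = 5, 82 mod 25 = 7.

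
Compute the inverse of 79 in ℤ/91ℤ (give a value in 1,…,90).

53

79·53 = 4187 = 46·91 + 1, so 79⁻¹ ≡ 53 (mod 91).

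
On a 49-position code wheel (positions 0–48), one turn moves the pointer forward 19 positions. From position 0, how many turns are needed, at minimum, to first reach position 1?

31

19·31 = 589 = 12·49 + 1, so 19⁻¹ ≡ 31 (mod 49).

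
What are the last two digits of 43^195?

07

By repeated squaring mod 100: 43^1≡43, 43^2≡49, 43^4≡1, 43^8≡1, 43^16≡1, 43^32≡1, 43^64≡1, 43^128≡1.
Since 195 = 1 + 2 + 64 + 128 in binary, 43^195 ≡ 43·49·1·1 ≡ 7 (mod 100).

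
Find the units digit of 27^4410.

The units digit of 27^n cycles with period 4: 7, 9, 3, 1, …
4410 leaves remainder 2 on division by 4, so 27^4410 ends in 9.

9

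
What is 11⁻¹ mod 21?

21 = 1·11 + 10
11 = 1·10 + 1
10 = 10·1 + 0
Back-substituting gives 11·2 ≡ 1 (mod 21).

2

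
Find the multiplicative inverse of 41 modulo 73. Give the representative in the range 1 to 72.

41·57 = 2337 = 32·73 + 1, so 41⁻¹ ≡ 57 (mod 73).

57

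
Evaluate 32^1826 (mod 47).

Square-and-reduce mod 47: 32^1≡32, 32^2≡37, 32^4≡6, 32^8≡36, 32^16≡27, 32^32≡24, 32^64≡12, 32^128≡3, 32^256≡9, 32^512≡34, 32^1024≡28.
1826 = 2 + 32 + 256 + 512 + 1024, so 32^1826 ≡ 37·24·9·34·28 ≡ 24 (mod 47).

24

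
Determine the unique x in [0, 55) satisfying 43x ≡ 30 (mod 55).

The inverse of 43 mod 55 is 32 (since 43·32 = 1376 ≡ 1).
Multiplying both sides by 32: x ≡ 32·30 = 960 ≡ 25 (mod 55).
Check: 43·25 = 1075 = 19·55 + 30.

25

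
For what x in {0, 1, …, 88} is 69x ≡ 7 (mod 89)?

The inverse of 69 mod 89 is 40 (since 69·40 = 2760 ≡ 1).
Multiplying both sides by 40: x ≡ 40·7 = 280 ≡ 13 (mod 89).
Check: 69·13 = 897 = 10·89 + 7.

13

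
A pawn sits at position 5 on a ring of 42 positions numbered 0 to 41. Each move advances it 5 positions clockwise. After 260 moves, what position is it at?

260·5 = 1300.
1300 = 30·42 + 40, so 1300 mod 42 = 40.
(5 + 40) mod 42 = 3.

3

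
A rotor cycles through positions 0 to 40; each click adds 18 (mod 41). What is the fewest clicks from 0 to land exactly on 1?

41 = 2·18 + 5
18 = 3·5 + 3
5 = 1·3 + 2
3 = 1·2 + 1
2 = 2·1 + 0
Back-substituting gives 18·16 ≡ 1 (mod 41).

16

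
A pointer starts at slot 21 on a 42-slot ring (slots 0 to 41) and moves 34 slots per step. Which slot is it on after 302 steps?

41

302·34 = 10268.
10268 = 244·42 + 20, so 10268 mod 42 = 20.
(21 + 20) mod 42 = 41.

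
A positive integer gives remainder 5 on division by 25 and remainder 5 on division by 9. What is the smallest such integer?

5

x ≡ 5 (mod 9) gives x ∈ {5}.
The first of these with x mod 25 = 5 is 5.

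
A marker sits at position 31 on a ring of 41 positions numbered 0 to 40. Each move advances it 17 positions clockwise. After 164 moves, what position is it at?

31

164·17 = 2788.
Dividing 2788 by 41 gives quotient 68 and remainder 0.
(31 + 0) mod 41 = 31.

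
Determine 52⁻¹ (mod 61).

27

61 = 1·52 + 9
52 = 5·9 + 7
9 = 1·7 + 2
7 = 3·2 + 1
2 = 2·1 + 0
Back-substituting gives 52·27 ≡ 1 (mod 61).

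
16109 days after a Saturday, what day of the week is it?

16109 mod 7 = 2 (since 2301·7 = 16107).
Saturday + 2 days → Monday.

Monday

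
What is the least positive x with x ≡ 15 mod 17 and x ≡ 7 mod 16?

151

x ≡ 7 (mod 16) gives x ∈ {7, 23, 39, 55, 71, 87, 103, 119, …}.
The first of these with x mod 17 = 15 is 151.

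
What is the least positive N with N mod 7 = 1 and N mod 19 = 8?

8

x ≡ 1 (mod 7) gives x ∈ {1, 8}.
The first of these with x mod 19 = 8 is 8.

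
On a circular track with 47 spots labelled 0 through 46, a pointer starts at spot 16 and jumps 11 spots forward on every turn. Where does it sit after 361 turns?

361·11 = 3971.
3971 mod 47 = 23 (since 84·47 = 3948).
(16 + 23) mod 47 = 39.

39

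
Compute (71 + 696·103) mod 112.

696·103 = 71688.
71688 − 640·112 = 8, so 71688 ≡ 8 (mod 112).
(71 + 8) mod 112 = 79.

79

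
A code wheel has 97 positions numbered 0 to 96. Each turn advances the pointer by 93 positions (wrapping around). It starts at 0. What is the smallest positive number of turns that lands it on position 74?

30

The inverse of 93 mod 97 is 24 (since 93·24 = 2232 ≡ 1).
Multiplying both sides by 24: x ≡ 24·74 = 1776 ≡ 30 (mod 97).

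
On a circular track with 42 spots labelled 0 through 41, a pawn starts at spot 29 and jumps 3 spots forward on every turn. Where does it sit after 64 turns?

64·3 = 192.
192 = 4·42 + 24, so 192 mod 42 = 24.
(29 + 24) mod 42 = 11.

11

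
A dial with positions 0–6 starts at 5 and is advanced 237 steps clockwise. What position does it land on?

4

237 mod 7 = 6 (since 33·7 = 231).
(5 + 6) mod 7 = 4.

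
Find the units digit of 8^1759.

Powers of 8 mod 10 repeat with period 4: 8, 4, 2, 6.
1759 leaves remainder 3 on division by 4, so 8^1759 ends in 2.

2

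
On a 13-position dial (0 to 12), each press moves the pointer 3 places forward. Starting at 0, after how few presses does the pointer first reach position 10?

The inverse of 3 mod 13 is 9 (since 3·9 = 27 ≡ 1).
Multiplying both sides by 9: x ≡ 9·10 = 90 ≡ 12 (mod 13).

12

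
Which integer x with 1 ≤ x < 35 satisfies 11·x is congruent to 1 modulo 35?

11·16 = 176 = 5·35 + 1, so 11⁻¹ ≡ 16 (mod 35).

16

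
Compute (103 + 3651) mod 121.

3

Dividing 3651 by 121 gives quotient 30 and remainder 21.
(103 + 21) mod 121 = 3.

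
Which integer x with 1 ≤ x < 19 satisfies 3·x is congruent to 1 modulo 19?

3·13 = 39 = 2·19 + 1, so 3⁻¹ ≡ 13 (mod 19).

13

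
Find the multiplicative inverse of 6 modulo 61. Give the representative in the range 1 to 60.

61 = 10·6 + 1
6 = 6·1 + 0
Back-substituting gives 6·51 ≡ 1 (mod 61).

51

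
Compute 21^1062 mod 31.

4

By repeated squaring mod 31: 21^1≡21, 21^2≡7, 21^4≡18, 21^8≡14, 21^16≡10, 21^32≡7, 21^64≡18, 21^128≡14, 21^256≡10, 21^512≡7, 21^1024≡18.
Since 1062 = 2 + 4 + 32 + 1024 in binary, 21^1062 ≡ 7·18·7·18 ≡ 4 (mod 31).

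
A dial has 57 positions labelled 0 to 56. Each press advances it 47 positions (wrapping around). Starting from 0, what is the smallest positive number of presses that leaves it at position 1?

47·17 = 799 = 14·57 + 1, so 47⁻¹ ≡ 17 (mod 57).

17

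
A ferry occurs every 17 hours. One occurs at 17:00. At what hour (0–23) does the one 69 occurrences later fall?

14

69·17 = 1173.
Dividing 1173 by 24 gives quotient 48 and remainder 21.
(17 + 21) mod 24 = 14.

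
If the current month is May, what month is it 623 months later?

623 − 51·12 = 11, so 623 ≡ 11 (mod 12).
May + 11 months → April.

April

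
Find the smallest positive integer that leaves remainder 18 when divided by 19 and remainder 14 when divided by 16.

94

x ≡ 14 (mod 16) gives x ∈ {14, 30, 46, 62, 78, 94}.
The first of these with x mod 19 = 18 is 94.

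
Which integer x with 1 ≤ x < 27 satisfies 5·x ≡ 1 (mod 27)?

11

5·11 = 55 = 2·27 + 1, so 5⁻¹ ≡ 11 (mod 27).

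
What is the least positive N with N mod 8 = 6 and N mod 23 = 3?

118

Since 23·7 ≡ 1 (mod 8), take x = 3 + 23·((6−3)·7 mod 8) = 3 + 23·5 = 118.
Check: 118 mod 8 = 6, 118 mod 23 = 3.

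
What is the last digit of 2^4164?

Last digits of 2^n: 2, 4, 8, 6 (period 4).
4164 mod 4 = 0, so the last digit matches 2^4 = 6.

6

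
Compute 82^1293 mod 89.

23

Square-and-reduce mod 89: 82^1≡82, 82^2≡49, 82^4≡87, 82^8≡4, 82^16≡16, 82^32≡78, 82^64≡32, 82^128≡45, 82^256≡67, 82^512≡39, 82^1024≡8.
1293 = 1 + 4 + 8 + 256 + 1024, so 82^1293 ≡ 82·87·4·67·8 ≡ 23 (mod 89).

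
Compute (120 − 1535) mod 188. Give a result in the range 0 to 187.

89

1535 = 8·188 + 31, so 1535 mod 188 = 31.
(120 − 31) mod 188 = 89.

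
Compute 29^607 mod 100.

Successive squares of 29 mod 100: 29^1≡29, 29^2≡41, 29^4≡81, 29^8≡61, 29^16≡21, 29^32≡41, 29^64≡81, 29^128≡61, 29^256≡21, 29^512≡41.
Since 607 = 1 + 2 + 4 + 8 + 16 + 64 + 512 in binary, 29^607 ≡ 29·41·81·61·21·81·41 ≡ 9 (mod 100).

9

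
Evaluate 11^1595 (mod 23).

Successive squares of 11 mod 23: 11^1≡11, 11^2≡6, 11^4≡13, 11^8≡8, 11^16≡18, 11^32≡2, 11^64≡4, 11^128≡16, 11^256≡3, 11^512≡9, 11^1024≡12.
Since 1595 = 1 + 2 + 8 + 16 + 32 + 512 + 1024 in binary, 11^1595 ≡ 11·6·8·18·2·9·12 ≡ 22 (mod 23).

22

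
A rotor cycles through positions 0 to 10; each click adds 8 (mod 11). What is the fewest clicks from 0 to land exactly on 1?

7

8·7 = 56 = 5·11 + 1, so 8⁻¹ ≡ 7 (mod 11).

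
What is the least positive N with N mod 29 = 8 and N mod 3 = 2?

8

Since 3·10 ≡ 1 (mod 29), take x = 2 + 3·((8−2)·10 mod 29) = 2 + 3·2 = 8.
Check: 8 mod 29 = 8, 8 mod 3 = 2.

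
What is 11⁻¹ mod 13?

6

11·6 = 66 = 5·13 + 1, so 11⁻¹ ≡ 6 (mod 13).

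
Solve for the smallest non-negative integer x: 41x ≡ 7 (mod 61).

21

41⁻¹ ≡ 3 (mod 61) because 41·3 = 123 = 2·61 + 1.
So x ≡ 3·7 = 21 ≡ 21 (mod 61).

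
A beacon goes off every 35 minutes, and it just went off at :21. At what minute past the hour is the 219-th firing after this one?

219·35 = 7665.
7665 = 127·60 + 45, so 7665 mod 60 = 45.
(21 + 45) mod 60 = 6.

6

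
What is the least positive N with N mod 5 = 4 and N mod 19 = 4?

4

x ≡ 4 (mod 5) gives x ∈ {4}.
The first of these with x mod 19 = 4 is 4.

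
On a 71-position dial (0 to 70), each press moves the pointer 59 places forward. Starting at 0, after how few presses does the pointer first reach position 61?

The inverse of 59 mod 71 is 65 (since 59·65 = 3835 ≡ 1).
Multiplying both sides by 65: x ≡ 65·61 = 3965 ≡ 60 (mod 71).

60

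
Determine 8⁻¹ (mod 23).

3

23 = 2·8 + 7
8 = 1·7 + 1
7 = 7·1 + 0
Back-substituting gives 8·3 ≡ 1 (mod 23).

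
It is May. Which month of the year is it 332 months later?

332 mod 12 = 8 (since 27·12 = 324).
May + 8 months → January.

January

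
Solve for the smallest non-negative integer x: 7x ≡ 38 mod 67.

15

7⁻¹ ≡ 48 (mod 67) because 7·48 = 336 = 5·67 + 1.
Multiplying both sides by 48: x ≡ 48·38 = 1824 ≡ 15 (mod 67).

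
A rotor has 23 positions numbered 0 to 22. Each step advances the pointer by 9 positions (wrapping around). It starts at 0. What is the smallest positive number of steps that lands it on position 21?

10

The inverse of 9 mod 23 is 18 (since 9·18 = 162 ≡ 1).
So x ≡ 18·21 = 378 ≡ 10 (mod 23).
Check: 9·10 = 90 = 3·23 + 21.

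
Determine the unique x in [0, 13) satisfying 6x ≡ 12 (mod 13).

2

The inverse of 6 mod 13 is 11 (since 6·11 = 66 ≡ 1).
So x ≡ 11·12 = 132 ≡ 2 (mod 13).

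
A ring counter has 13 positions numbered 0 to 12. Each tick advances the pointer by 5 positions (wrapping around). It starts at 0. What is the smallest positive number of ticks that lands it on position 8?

5⁻¹ ≡ 8 (mod 13) because 5·8 = 40 = 3·13 + 1.
So x ≡ 8·8 = 64 ≡ 12 (mod 13).

12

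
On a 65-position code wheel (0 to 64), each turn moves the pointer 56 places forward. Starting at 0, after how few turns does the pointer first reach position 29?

4

The inverse of 56 mod 65 is 36 (since 56·36 = 2016 ≡ 1).
So x ≡ 36·29 = 1044 ≡ 4 (mod 65).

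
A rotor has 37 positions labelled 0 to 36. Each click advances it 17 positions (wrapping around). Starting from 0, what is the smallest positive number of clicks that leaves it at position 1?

17·24 = 408 = 11·37 + 1, so 17⁻¹ ≡ 24 (mod 37).

24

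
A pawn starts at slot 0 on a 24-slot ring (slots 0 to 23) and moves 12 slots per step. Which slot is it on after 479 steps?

479·12 = 5748.
5748 mod 24 = 12 (since 239·24 = 5736).
(0 + 12) mod 24 = 12.

12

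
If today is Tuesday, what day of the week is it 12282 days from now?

12282 − 1754·7 = 4, so 12282 ≡ 4 (mod 7).
Tuesday + 4 days → Saturday.

Saturday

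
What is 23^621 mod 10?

3

Last digits of 3^n: 3, 9, 7, 1 (period 4).
621 leaves remainder 1 on division by 4, so 23^621 ends in 3.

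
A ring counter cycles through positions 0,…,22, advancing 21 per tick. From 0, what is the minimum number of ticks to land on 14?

The inverse of 21 mod 23 is 11 (since 21·11 = 231 ≡ 1).
Multiplying both sides by 11: x ≡ 11·14 = 154 ≡ 16 (mod 23).

16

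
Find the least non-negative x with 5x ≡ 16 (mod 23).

The inverse of 5 mod 23 is 14 (since 5·14 = 70 ≡ 1).
Multiplying both sides by 14: x ≡ 14·16 = 224 ≡ 17 (mod 23).

17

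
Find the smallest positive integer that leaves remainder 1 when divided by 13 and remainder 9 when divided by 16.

105

Since 16·9 ≡ 1 (mod 13), take x = 9 + 16·((1−9)·9 mod 13) = 9 + 16·6 = 105.
Check: 105 mod 13 = 1, 105 mod 16 = 9.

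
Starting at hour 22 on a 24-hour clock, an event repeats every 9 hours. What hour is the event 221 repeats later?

19

221·9 = 1989.
1989 = 82·24 + 21, so 1989 mod 24 = 21.
(22 + 21) mod 24 = 19.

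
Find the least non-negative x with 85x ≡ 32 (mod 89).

85⁻¹ ≡ 22 (mod 89) because 85·22 = 1870 = 21·89 + 1.
So x ≡ 22·32 = 704 ≡ 81 (mod 89).
Check: 85·81 = 6885 = 77·89 + 32.

81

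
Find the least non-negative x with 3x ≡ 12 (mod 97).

4

3⁻¹ ≡ 65 (mod 97) because 3·65 = 195 = 2·97 + 1.
Multiplying both sides by 65: x ≡ 65·12 = 780 ≡ 4 (mod 97).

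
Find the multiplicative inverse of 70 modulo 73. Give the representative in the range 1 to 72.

73 = 1·70 + 3
70 = 23·3 + 1
3 = 3·1 + 0
Back-substituting gives 70·24 ≡ 1 (mod 73).

24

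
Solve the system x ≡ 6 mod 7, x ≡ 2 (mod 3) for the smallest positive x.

20

x ≡ 2 (mod 3) gives x ∈ {2, 5, 8, 11, 14, 17, 20}.
The first of these with x mod 7 = 6 is 20.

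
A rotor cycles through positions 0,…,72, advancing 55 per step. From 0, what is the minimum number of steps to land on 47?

42

55⁻¹ ≡ 4 (mod 73) because 55·4 = 220 = 3·73 + 1.
So x ≡ 4·47 = 188 ≡ 42 (mod 73).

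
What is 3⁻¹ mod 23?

23 = 7·3 + 2
3 = 1·2 + 1
2 = 2·1 + 0
Back-substituting gives 3·8 ≡ 1 (mod 23).

8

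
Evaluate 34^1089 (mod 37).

By repeated squaring mod 37: 34^1≡34, 34^2≡9, 34^4≡7, 34^8≡12, 34^16≡33, 34^32≡16, 34^64≡34, 34^128≡9, 34^256≡7, 34^512≡12, 34^1024≡33.
1089 = 1 + 64 + 1024, so 34^1089 ≡ 34·34·33 ≡ 1 (mod 37).

1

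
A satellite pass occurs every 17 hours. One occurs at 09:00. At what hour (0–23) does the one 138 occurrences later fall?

138·17 = 2346.
2346 − 97·24 = 18, so 2346 ≡ 18 (mod 24).
(9 + 18) mod 24 = 3.

3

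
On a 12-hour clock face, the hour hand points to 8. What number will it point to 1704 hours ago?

8

1704 = 142·12 + 0, so 1704 mod 12 = 0.
8 − 0 → 8 on a 12-hour dial.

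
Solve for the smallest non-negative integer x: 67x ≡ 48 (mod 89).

The inverse of 67 mod 89 is 4 (since 67·4 = 268 ≡ 1).
Multiplying both sides by 4: x ≡ 4·48 = 192 ≡ 14 (mod 89).

14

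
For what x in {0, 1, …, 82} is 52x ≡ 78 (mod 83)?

The inverse of 52 mod 83 is 8 (since 52·8 = 416 ≡ 1).
So x ≡ 8·78 = 624 ≡ 43 (mod 83).
Check: 52·43 = 2236 = 26·83 + 78.

43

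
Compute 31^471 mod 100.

31

Successive squares of 31 mod 100: 31^1≡31, 31^2≡61, 31^4≡21, 31^8≡41, 31^16≡81, 31^32≡61, 31^64≡21, 31^128≡41, 31^256≡81.
471 = 1 + 2 + 4 + 16 + 64 + 128 + 256, so 31^471 ≡ 31·61·21·81·21·41·81 ≡ 31 (mod 100).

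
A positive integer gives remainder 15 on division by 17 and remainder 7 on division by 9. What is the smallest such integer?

x ≡ 7 (mod 9) gives x ∈ {7, 16, 25, 34, 43, 52, 61, 70, …}.
The first of these with x mod 17 = 15 is 151.

151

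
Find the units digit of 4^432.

6

The units digit of 4^n cycles with period 2: 4, 6, …
432 mod 2 = 0, so the last digit matches 4^2 = 6.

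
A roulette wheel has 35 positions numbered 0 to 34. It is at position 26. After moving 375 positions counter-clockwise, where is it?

1

375 mod 35 = 25 (since 10·35 = 350).
(26 − 25) mod 35 = 1.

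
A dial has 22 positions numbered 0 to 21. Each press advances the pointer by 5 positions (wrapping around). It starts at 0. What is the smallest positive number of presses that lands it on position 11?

11

5⁻¹ ≡ 9 (mod 22) because 5·9 = 45 = 2·22 + 1.
So x ≡ 9·11 = 99 ≡ 11 (mod 22).
Check: 5·11 = 55 = 2·22 + 11.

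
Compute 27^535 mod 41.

Square-and-reduce mod 41: 27^1≡27, 27^2≡32, 27^4≡40, 27^8≡1, 27^16≡1, 27^32≡1, 27^64≡1, 27^128≡1, 27^256≡1, 27^512≡1.
Since 535 = 1 + 2 + 4 + 16 + 512 in binary, 27^535 ≡ 27·32·40·1·1 ≡ 38 (mod 41).

38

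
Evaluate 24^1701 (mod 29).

By repeated squaring mod 29: 24^1≡24, 24^2≡25, 24^4≡16, 24^8≡24, 24^16≡25, 24^32≡16, 24^64≡24, 24^128≡25, 24^256≡16, 24^512≡24, 24^1024≡25.
Since 1701 = 1 + 4 + 32 + 128 + 512 + 1024 in binary, 24^1701 ≡ 24·16·16·25·24·25 ≡ 1 (mod 29).

1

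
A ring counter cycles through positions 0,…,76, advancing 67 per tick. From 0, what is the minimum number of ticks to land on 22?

44

The inverse of 67 mod 77 is 23 (since 67·23 = 1541 ≡ 1).
So x ≡ 23·22 = 506 ≡ 44 (mod 77).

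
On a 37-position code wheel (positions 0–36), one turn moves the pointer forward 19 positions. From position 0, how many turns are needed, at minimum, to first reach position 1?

19·2 = 38 = 1·37 + 1, so 19⁻¹ ≡ 2 (mod 37).

2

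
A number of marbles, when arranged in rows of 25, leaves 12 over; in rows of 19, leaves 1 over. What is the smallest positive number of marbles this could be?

Since 19·4 ≡ 1 (mod 25), take x = 1 + 19·((12−1)·4 mod 25) = 1 + 19·19 = 362.
Check: 362 mod 25 = 12, 362 mod 19 = 1.

362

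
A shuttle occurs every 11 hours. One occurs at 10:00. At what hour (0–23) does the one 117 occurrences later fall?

117·11 = 1287.
1287 mod 24 = 15 (since 53·24 = 1272).
(10 + 15) mod 24 = 1.

1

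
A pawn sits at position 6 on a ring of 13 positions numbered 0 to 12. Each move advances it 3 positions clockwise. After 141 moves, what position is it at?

0

141·3 = 423.
Dividing 423 by 13 gives quotient 32 and remainder 7.
(6 + 7) mod 13 = 0.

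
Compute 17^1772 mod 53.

46

By repeated squaring mod 53: 17^1≡17, 17^2≡24, 17^4≡46, 17^8≡49, 17^16≡16, 17^32≡44, 17^64≡28, 17^128≡42, 17^256≡15, 17^512≡13, 17^1024≡10.
Since 1772 = 4 + 8 + 32 + 64 + 128 + 512 + 1024 in binary, 17^1772 ≡ 46·49·44·28·42·13·10 ≡ 46 (mod 53).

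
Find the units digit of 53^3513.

3

Powers of 3 mod 10 repeat with period 4: 3, 9, 7, 1.
3513 mod 4 = 1, so the last digit matches 3^1 = 3.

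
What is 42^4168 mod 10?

6

Powers of 2 mod 10 repeat with period 4: 2, 4, 8, 6.
4168 leaves remainder 0 on division by 4, so 42^4168 ends in 6.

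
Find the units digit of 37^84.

1

Last digits of 7^n: 7, 9, 3, 1 (period 4).
84 mod 4 = 0, so the last digit matches 7^4 = 1.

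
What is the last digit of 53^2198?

9

Last digits of 3^n: 3, 9, 7, 1 (period 4).
2198 mod 4 = 2, so the last digit matches 3^2 = 9.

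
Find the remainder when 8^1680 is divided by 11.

1

Successive squares of 8 mod 11: 8^1≡8, 8^2≡9, 8^4≡4, 8^8≡5, 8^16≡3, 8^32≡9, 8^64≡4, 8^128≡5, 8^256≡3, 8^512≡9, 8^1024≡4.
Since 1680 = 16 + 128 + 512 + 1024 in binary, 8^1680 ≡ 3·5·9·4 ≡ 1 (mod 11).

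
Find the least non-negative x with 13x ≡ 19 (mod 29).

The inverse of 13 mod 29 is 9 (since 13·9 = 117 ≡ 1).
Multiplying both sides by 9: x ≡ 9·19 = 171 ≡ 26 (mod 29).

26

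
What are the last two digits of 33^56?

81

Successive squares of 33 mod 100: 33^1≡33, 33^2≡89, 33^4≡21, 33^8≡41, 33^16≡81, 33^32≡61.
Since 56 = 8 + 16 + 32 in binary, 33^56 ≡ 41·81·61 ≡ 81 (mod 100).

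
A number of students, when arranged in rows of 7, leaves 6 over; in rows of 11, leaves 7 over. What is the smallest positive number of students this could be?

x ≡ 6 (mod 7) gives x ∈ {6, 13, 20, 27, 34, 41, 48, 55, …}.
The first of these with x mod 11 = 7 is 62.

62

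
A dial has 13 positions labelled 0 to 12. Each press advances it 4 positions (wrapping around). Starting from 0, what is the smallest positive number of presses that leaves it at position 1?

10

4·10 = 40 = 3·13 + 1, so 4⁻¹ ≡ 10 (mod 13).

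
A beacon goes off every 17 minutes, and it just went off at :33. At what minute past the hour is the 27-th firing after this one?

12

27·17 = 459.
459 mod 60 = 39 (since 7·60 = 420).
(33 + 39) mod 60 = 12.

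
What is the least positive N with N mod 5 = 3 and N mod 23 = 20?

43

x ≡ 3 (mod 5) gives x ∈ {3, 8, 13, 18, 23, 28, 33, 38, …}.
The first of these with x mod 23 = 20 is 43.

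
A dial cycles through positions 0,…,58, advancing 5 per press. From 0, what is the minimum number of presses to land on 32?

5⁻¹ ≡ 12 (mod 59) because 5·12 = 60 = 1·59 + 1.
So x ≡ 12·32 = 384 ≡ 30 (mod 59).
Check: 5·30 = 150 = 2·59 + 32.

30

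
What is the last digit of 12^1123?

Powers of 2 mod 10 repeat with period 4: 2, 4, 8, 6.
1123 leaves remainder 3 on division by 4, so 12^1123 ends in 8.

8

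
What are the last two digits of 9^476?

41

By repeated squaring mod 100: 9^1≡9, 9^2≡81, 9^4≡61, 9^8≡21, 9^16≡41, 9^32≡81, 9^64≡61, 9^128≡21, 9^256≡41.
Since 476 = 4 + 8 + 16 + 64 + 128 + 256 in binary, 9^476 ≡ 61·21·41·61·21·41 ≡ 41 (mod 100).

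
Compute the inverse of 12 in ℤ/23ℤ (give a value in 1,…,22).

2

12·2 = 24 = 1·23 + 1, so 12⁻¹ ≡ 2 (mod 23).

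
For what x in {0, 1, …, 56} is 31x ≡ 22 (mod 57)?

43

The inverse of 31 mod 57 is 46 (since 31·46 = 1426 ≡ 1).
So x ≡ 46·22 = 1012 ≡ 43 (mod 57).
Check: 31·43 = 1333 = 23·57 + 22.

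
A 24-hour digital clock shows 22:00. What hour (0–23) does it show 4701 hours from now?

19

4701 = 195·24 + 21, so 4701 mod 24 = 21.
(22 + 21) mod 24 = 19.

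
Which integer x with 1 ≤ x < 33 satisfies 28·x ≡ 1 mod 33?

13

33 = 1·28 + 5
28 = 5·5 + 3
5 = 1·3 + 2
3 = 1·2 + 1
2 = 2·1 + 0
Back-substituting gives 28·13 ≡ 1 (mod 33).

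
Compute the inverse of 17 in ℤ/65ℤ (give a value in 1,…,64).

23

17·23 = 391 = 6·65 + 1, so 17⁻¹ ≡ 23 (mod 65).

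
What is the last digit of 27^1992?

1

Last digits of 7^n: 7, 9, 3, 1 (period 4).
1992 mod 4 = 0, so the last digit matches 7^4 = 1.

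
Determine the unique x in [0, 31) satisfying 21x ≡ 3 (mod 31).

9

The inverse of 21 mod 31 is 3 (since 21·3 = 63 ≡ 1).
Multiplying both sides by 3: x ≡ 3·3 = 9 ≡ 9 (mod 31).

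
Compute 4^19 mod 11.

3

Successive squares of 4 mod 11: 4^1≡4, 4^2≡5, 4^4≡3, 4^8≡9, 4^16≡4.
Since 19 = 1 + 2 + 16 in binary, 4^19 ≡ 4·5·4 ≡ 3 (mod 11).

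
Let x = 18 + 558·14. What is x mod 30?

558·14 = 7812.
Dividing 7812 by 30 gives quotient 260 and remainder 12.
(18 + 12) mod 30 = 0.

0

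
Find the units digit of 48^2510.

Last digits of 8^n: 8, 4, 2, 6 (period 4).
2510 leaves remainder 2 on division by 4, so 48^2510 ends in 4.

4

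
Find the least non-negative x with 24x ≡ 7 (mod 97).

The inverse of 24 mod 97 is 93 (since 24·93 = 2232 ≡ 1).
Multiplying both sides by 93: x ≡ 93·7 = 651 ≡ 69 (mod 97).
Check: 24·69 = 1656 = 17·97 + 7.

69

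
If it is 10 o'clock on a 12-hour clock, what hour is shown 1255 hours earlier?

1255 mod 12 = 7 (since 104·12 = 1248).
10 − 7 → 3 on a 12-hour dial.

3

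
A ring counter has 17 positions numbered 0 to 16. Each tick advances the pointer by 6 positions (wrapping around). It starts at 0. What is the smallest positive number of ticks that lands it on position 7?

4

The inverse of 6 mod 17 is 3 (since 6·3 = 18 ≡ 1).
So x ≡ 3·7 = 21 ≡ 4 (mod 17).
Check: 6·4 = 24 = 1·17 + 7.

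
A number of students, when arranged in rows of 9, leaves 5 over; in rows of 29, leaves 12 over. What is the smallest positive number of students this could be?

41

x ≡ 5 (mod 9) gives x ∈ {5, 14, 23, 32, 41}.
The first of these with x mod 29 = 12 is 41.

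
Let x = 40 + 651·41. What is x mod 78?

55

651·41 = 26691.
Dividing 26691 by 78 gives quotient 342 and remainder 15.
(40 + 15) mod 78 = 55.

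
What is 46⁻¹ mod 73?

73 = 1·46 + 27
46 = 1·27 + 19
27 = 1·19 + 8
19 = 2·8 + 3
8 = 2·3 + 2
3 = 1·2 + 1
2 = 2·1 + 0
Back-substituting gives 46·27 ≡ 1 (mod 73).

27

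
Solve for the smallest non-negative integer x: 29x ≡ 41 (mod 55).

9

29⁻¹ ≡ 19 (mod 55) because 29·19 = 551 = 10·55 + 1.
So x ≡ 19·41 = 779 ≡ 9 (mod 55).
Check: 29·9 = 261 = 4·55 + 41.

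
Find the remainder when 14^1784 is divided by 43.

40

Successive squares of 14 mod 43: 14^1≡14, 14^2≡24, 14^4≡17, 14^8≡31, 14^16≡15, 14^32≡10, 14^64≡14, 14^128≡24, 14^256≡17, 14^512≡31, 14^1024≡15.
Since 1784 = 8 + 16 + 32 + 64 + 128 + 512 + 1024 in binary, 14^1784 ≡ 31·15·10·14·24·31·15 ≡ 40 (mod 43).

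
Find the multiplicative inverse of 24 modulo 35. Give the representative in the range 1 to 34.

35 = 1·24 + 11
24 = 2·11 + 2
11 = 5·2 + 1
2 = 2·1 + 0
Back-substituting gives 24·19 ≡ 1 (mod 35).

19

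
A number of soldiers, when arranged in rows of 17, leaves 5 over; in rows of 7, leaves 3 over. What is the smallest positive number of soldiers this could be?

73

Since 7·5 ≡ 1 (mod 17), take x = 3 + 7·((5−3)·5 mod 17) = 3 + 7·10 = 73.
Check: 73 mod 17 = 5, 73 mod 7 = 3.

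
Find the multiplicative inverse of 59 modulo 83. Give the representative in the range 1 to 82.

38

59·38 = 2242 = 27·83 + 1, so 59⁻¹ ≡ 38 (mod 83).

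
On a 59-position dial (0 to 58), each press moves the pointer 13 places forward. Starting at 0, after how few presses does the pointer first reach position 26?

2

13⁻¹ ≡ 50 (mod 59) because 13·50 = 650 = 11·59 + 1.
Multiplying both sides by 50: x ≡ 50·26 = 1300 ≡ 2 (mod 59).
Check: 13·2 = 26 = 0·59 + 26.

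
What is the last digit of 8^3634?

4

Last digits of 8^n: 8, 4, 2, 6 (period 4).
3634 mod 4 = 2, so the last digit matches 8^2 = 4.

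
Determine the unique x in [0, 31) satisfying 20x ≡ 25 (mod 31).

20⁻¹ ≡ 14 (mod 31) because 20·14 = 280 = 9·31 + 1.
Multiplying both sides by 14: x ≡ 14·25 = 350 ≡ 9 (mod 31).

9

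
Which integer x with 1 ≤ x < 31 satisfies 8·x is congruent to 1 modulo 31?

4

8·4 = 32 = 1·31 + 1, so 8⁻¹ ≡ 4 (mod 31).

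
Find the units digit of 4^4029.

The units digit of 4^n cycles with period 2: 4, 6, …
4029 leaves remainder 1 on division by 2, so 4^4029 ends in 4.

4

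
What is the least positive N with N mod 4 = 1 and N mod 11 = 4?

37

Since 11·3 ≡ 1 (mod 4), take x = 4 + 11·((1−4)·3 mod 4) = 4 + 11·3 = 37.
Check: 37 mod 4 = 1, 37 mod 11 = 4.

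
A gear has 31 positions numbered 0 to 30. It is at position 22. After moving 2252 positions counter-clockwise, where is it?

2252 = 72·31 + 20, so 2252 mod 31 = 20.
(22 − 20) mod 31 = 2.

2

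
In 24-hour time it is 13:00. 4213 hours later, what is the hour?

4213 = 175·24 + 13, so 4213 mod 24 = 13.
(13 + 13) mod 24 = 2.

2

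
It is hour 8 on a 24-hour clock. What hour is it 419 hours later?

19

419 mod 24 = 11 (since 17·24 = 408).
(8 + 11) mod 24 = 19.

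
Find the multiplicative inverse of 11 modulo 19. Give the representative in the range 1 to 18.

7

11·7 = 77 = 4·19 + 1, so 11⁻¹ ≡ 7 (mod 19).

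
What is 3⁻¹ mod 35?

12

3·12 = 36 = 1·35 + 1, so 3⁻¹ ≡ 12 (mod 35).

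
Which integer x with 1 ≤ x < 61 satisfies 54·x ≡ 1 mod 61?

26

61 = 1·54 + 7
54 = 7·7 + 5
7 = 1·5 + 2
5 = 2·2 + 1
2 = 2·1 + 0
Back-substituting gives 54·26 ≡ 1 (mod 61).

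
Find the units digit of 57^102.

9

The units digit of 57^n cycles with period 4: 7, 9, 3, 1, …
102 mod 4 = 2, so the last digit matches 7^2 = 9.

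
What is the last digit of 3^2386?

9

Powers of 3 mod 10 repeat with period 4: 3, 9, 7, 1.
2386 mod 4 = 2, so the last digit matches 3^2 = 9.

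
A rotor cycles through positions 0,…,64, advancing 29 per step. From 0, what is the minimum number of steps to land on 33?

37

29⁻¹ ≡ 9 (mod 65) because 29·9 = 261 = 4·65 + 1.
Multiplying both sides by 9: x ≡ 9·33 = 297 ≡ 37 (mod 65).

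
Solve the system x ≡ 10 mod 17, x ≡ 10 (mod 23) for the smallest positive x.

x ≡ 10 (mod 17) gives x ∈ {10}.
The first of these with x mod 23 = 10 is 10.

10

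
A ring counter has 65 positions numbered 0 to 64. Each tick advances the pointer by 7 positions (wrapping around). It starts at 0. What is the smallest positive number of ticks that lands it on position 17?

21

7⁻¹ ≡ 28 (mod 65) because 7·28 = 196 = 3·65 + 1.
Multiplying both sides by 28: x ≡ 28·17 = 476 ≡ 21 (mod 65).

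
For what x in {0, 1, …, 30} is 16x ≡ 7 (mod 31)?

The inverse of 16 mod 31 is 2 (since 16·2 = 32 ≡ 1).
Multiplying both sides by 2: x ≡ 2·7 = 14 ≡ 14 (mod 31).

14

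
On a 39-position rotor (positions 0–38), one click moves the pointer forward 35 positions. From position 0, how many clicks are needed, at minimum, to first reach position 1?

39 = 1·35 + 4
35 = 8·4 + 3
4 = 1·3 + 1
3 = 3·1 + 0
Back-substituting gives 35·29 ≡ 1 (mod 39).

29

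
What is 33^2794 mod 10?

The units digit of 33^n cycles with period 4: 3, 9, 7, 1, …
2794 leaves remainder 2 on division by 4, so 33^2794 ends in 9.

9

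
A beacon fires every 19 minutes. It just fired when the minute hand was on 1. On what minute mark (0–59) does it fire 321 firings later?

321·19 = 6099.
Dividing 6099 by 60 gives quotient 101 and remainder 39.
(1 + 39) mod 60 = 40.

40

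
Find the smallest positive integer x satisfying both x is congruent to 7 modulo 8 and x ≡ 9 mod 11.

31

x ≡ 7 (mod 8) gives x ∈ {7, 15, 23, 31}.
The first of these with x mod 11 = 9 is 31.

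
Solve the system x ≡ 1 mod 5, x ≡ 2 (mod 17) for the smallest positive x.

36

x ≡ 1 (mod 5) gives x ∈ {1, 6, 11, 16, 21, 26, 31, 36}.
The first of these with x mod 17 = 2 is 36.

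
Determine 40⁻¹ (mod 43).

40·14 = 560 = 13·43 + 1, so 40⁻¹ ≡ 14 (mod 43).

14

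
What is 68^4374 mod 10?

4

Powers of 8 mod 10 repeat with period 4: 8, 4, 2, 6.
4374 mod 4 = 2, so the last digit matches 8^2 = 4.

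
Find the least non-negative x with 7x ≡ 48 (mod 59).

49

The inverse of 7 mod 59 is 17 (since 7·17 = 119 ≡ 1).
Multiplying both sides by 17: x ≡ 17·48 = 816 ≡ 49 (mod 59).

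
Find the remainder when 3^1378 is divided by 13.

3

Successive squares of 3 mod 13: 3^1≡3, 3^2≡9, 3^4≡3, 3^8≡9, 3^16≡3, 3^32≡9, 3^64≡3, 3^128≡9, 3^256≡3, 3^512≡9, 3^1024≡3.
1378 = 2 + 32 + 64 + 256 + 1024, so 3^1378 ≡ 9·9·3·3·3 ≡ 3 (mod 13).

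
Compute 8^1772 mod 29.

Square-and-reduce mod 29: 8^1≡8, 8^2≡6, 8^4≡7, 8^8≡20, 8^16≡23, 8^32≡7, 8^64≡20, 8^128≡23, 8^256≡7, 8^512≡20, 8^1024≡23.
1772 = 4 + 8 + 32 + 64 + 128 + 512 + 1024, so 8^1772 ≡ 7·20·7·20·23·20·23 ≡ 20 (mod 29).

20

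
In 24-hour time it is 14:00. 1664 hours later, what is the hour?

22

1664 = 69·24 + 8, so 1664 mod 24 = 8.
(14 + 8) mod 24 = 22.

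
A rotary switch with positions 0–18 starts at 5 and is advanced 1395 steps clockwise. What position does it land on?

1395 − 73·19 = 8, so 1395 ≡ 8 (mod 19).
(5 + 8) mod 19 = 13.

13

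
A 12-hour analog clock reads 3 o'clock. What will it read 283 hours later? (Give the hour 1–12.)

10

283 = 23·12 + 7, so 283 mod 12 = 7.
3 + 7 → 10 on a 12-hour dial.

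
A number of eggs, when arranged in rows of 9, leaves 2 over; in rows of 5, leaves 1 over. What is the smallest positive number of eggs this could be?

x ≡ 1 (mod 5) gives x ∈ {1, 6, 11}.
The first of these with x mod 9 = 2 is 11.

11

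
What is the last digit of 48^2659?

2

The units digit of 48^n cycles with period 4: 8, 4, 2, 6, …
2659 leaves remainder 3 on division by 4, so 48^2659 ends in 2.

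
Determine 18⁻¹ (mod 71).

4

71 = 3·18 + 17
18 = 1·17 + 1
17 = 17·1 + 0
Back-substituting gives 18·4 ≡ 1 (mod 71).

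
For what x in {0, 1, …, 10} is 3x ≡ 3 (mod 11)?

The inverse of 3 mod 11 is 4 (since 3·4 = 12 ≡ 1).
So x ≡ 4·3 = 12 ≡ 1 (mod 11).
Check: 3·1 = 3 = 0·11 + 3.

1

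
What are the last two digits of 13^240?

Square-and-reduce mod 100: 13^1≡13, 13^2≡69, 13^4≡61, 13^8≡21, 13^16≡41, 13^32≡81, 13^64≡61, 13^128≡21.
Since 240 = 16 + 32 + 64 + 128 in binary, 13^240 ≡ 41·81·61·21 ≡ 1 (mod 100).

01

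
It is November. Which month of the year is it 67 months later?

67 = 5·12 + 7, so 67 mod 12 = 7.
November + 7 months → June.

June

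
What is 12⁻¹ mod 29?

17

29 = 2·12 + 5
12 = 2·5 + 2
5 = 2·2 + 1
2 = 2·1 + 0
Back-substituting gives 12·17 ≡ 1 (mod 29).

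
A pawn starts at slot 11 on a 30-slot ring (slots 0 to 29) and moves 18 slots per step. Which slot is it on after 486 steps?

29

486·18 = 8748.
8748 − 291·30 = 18, so 8748 ≡ 18 (mod 30).
(11 + 18) mod 30 = 29.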